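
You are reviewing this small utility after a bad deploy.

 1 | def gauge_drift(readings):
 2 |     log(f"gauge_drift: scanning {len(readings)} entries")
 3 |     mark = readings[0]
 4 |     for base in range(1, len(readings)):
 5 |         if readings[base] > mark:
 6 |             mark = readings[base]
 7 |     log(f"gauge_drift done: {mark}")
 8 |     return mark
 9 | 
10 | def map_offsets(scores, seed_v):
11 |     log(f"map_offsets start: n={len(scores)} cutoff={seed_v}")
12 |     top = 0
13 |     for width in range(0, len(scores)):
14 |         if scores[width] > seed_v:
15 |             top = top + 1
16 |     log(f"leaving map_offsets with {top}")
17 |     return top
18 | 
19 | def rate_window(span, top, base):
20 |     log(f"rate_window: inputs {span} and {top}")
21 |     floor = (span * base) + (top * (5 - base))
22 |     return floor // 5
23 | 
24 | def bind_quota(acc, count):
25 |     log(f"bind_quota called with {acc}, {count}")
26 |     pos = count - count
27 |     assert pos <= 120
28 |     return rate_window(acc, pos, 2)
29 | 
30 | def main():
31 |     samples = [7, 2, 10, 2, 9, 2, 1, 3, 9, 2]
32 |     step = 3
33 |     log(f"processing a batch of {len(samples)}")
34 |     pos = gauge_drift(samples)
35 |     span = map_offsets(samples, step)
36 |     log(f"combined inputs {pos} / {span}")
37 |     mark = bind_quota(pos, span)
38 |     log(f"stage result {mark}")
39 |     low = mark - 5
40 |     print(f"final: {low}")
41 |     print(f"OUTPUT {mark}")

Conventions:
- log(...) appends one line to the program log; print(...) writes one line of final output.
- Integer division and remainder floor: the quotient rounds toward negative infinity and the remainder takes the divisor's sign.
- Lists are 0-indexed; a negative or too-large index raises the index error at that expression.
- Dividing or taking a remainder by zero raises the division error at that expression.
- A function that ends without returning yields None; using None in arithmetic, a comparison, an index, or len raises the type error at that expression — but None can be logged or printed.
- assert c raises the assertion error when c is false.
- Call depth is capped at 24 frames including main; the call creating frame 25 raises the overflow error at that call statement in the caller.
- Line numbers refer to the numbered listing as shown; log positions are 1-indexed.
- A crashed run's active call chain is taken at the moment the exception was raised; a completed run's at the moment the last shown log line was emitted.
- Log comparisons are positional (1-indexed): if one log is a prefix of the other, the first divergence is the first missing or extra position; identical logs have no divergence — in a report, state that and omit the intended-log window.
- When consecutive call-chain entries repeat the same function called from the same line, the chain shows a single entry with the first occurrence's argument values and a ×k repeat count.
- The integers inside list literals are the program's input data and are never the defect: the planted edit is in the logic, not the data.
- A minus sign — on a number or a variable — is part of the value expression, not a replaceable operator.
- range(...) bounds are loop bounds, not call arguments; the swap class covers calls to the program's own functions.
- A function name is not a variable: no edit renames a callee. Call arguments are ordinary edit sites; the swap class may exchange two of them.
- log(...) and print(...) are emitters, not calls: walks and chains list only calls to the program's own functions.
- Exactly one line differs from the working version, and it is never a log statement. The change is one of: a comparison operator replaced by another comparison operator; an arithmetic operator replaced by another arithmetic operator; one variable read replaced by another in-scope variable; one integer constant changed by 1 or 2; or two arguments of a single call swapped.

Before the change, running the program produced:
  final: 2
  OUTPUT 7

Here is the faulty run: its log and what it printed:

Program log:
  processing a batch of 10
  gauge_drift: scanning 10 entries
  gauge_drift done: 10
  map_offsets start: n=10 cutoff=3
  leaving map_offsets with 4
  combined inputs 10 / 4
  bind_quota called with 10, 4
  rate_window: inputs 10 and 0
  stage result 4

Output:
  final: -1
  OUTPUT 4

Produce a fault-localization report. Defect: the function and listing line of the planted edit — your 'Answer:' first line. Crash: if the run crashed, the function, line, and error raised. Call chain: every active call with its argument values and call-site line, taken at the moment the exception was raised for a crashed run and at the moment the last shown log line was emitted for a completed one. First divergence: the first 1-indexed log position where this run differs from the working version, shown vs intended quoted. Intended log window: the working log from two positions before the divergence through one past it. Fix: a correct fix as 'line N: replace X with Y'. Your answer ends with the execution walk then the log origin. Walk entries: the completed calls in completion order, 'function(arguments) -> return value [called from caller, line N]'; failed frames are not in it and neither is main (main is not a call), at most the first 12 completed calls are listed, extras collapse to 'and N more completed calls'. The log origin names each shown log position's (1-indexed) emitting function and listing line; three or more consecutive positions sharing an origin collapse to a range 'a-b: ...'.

Answer: the defect is in bind_quota at line 26.
The tell: The log first diverges at position 8: the faulty run prints 'rate_window: inputs 10 and 0' where the working version prints 'rate_window: inputs 10 and 6'.
Call chain: main.
First divergence: position 8 — the shown line 'rate_window: inputs 10 and 0' should read 'rate_window: inputs 10 and 6'.
Intended log window:
  6: combined inputs 10 / 4
  7: bind_quota called with 10, 4
  8: rate_window: inputs 10 and 6
  9: stage result 7
Execution walk:
  gauge_drift([7, 2, 10, 2, 9, 2, 1, 3, 9, 2]) -> 10  [called from main, line 34]
  map_offsets([7, 2, 10, 2, 9, 2, 1, 3, 9, 2], 3) -> 4  [called from main, line 35]
  rate_window(10, 0, 2) -> 4  [called from bind_quota, line 28]
  bind_quota(10, 4) -> 4  [called from main, line 37]
Log origin:
  1: emitted by main (line 33)
  2: emitted by gauge_drift (line 2)
  3: emitted by gauge_drift (line 7)
  4: emitted by map_offsets (line 11)
  5: emitted by map_offsets (line 16)
  6: emitted by main (line 36)
  7: emitted by bind_quota (line 25)
  8: emitted by rate_window (line 20)
  9: emitted by main (line 38)
A correct fix: line 26: replace `count - count` with `acc - count`.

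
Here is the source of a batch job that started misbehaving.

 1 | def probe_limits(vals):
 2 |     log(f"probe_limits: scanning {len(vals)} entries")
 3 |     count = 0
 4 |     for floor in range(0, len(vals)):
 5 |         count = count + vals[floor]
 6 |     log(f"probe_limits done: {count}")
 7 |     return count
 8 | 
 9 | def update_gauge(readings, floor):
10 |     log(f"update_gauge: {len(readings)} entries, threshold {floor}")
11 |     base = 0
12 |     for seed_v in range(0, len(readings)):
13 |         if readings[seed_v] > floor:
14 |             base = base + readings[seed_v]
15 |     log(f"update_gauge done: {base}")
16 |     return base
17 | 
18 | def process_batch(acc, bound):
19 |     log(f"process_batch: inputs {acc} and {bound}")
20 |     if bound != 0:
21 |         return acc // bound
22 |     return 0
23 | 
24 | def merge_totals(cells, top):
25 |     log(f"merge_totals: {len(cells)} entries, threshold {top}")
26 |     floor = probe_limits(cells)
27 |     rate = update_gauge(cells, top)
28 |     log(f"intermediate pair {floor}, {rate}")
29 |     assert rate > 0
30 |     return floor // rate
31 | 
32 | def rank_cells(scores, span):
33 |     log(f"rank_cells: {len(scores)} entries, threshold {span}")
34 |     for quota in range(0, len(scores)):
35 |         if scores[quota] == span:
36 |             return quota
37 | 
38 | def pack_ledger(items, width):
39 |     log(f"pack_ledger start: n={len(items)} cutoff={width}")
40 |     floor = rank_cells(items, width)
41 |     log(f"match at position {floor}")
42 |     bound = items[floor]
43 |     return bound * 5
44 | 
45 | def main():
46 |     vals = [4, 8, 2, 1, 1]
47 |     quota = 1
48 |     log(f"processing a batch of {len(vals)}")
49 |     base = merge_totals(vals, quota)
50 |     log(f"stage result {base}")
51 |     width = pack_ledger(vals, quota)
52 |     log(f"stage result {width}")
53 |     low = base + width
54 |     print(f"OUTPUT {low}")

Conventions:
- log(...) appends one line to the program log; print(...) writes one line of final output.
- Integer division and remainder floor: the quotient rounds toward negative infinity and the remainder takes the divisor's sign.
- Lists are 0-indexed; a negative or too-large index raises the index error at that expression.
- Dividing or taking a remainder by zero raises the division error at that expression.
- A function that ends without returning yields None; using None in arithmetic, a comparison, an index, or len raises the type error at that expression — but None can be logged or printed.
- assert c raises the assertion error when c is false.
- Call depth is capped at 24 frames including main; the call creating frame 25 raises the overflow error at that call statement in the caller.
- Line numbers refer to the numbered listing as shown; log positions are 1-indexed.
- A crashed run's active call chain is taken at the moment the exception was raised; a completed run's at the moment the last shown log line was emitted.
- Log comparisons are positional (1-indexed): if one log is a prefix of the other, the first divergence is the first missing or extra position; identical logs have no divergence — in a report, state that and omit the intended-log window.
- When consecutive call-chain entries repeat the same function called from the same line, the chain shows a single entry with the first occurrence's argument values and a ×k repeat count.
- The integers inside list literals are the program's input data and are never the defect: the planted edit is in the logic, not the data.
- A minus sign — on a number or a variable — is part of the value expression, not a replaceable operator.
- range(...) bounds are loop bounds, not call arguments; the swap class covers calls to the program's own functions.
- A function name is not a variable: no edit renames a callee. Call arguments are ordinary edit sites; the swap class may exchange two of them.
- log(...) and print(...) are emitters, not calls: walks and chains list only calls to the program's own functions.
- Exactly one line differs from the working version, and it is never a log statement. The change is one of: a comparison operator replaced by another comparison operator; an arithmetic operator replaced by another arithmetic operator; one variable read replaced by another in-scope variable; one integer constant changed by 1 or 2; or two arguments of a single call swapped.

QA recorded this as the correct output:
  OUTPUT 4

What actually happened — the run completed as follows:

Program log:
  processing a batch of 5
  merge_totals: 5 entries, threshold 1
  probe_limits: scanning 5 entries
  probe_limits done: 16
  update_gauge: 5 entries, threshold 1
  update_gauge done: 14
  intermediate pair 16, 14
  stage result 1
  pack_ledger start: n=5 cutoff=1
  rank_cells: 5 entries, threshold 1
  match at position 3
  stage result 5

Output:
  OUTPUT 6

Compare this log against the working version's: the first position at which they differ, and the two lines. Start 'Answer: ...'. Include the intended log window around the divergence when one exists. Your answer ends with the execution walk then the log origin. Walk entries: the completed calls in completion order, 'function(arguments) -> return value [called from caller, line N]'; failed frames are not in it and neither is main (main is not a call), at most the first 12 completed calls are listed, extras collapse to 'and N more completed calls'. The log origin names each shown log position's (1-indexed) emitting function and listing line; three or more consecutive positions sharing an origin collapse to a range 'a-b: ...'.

Answer: position 12; shown 'stage result 5' vs intended 'stage result 3'.
Intended log window:
  10: rank_cells: 5 entries, threshold 1
  11: match at position 3
  12: stage result 3
Execution walk:
  probe_limits([4, 8, 2, 1, 1]) -> 16  [called from merge_totals, line 26]
  update_gauge([4, 8, 2, 1, 1], 1) -> 14  [called from merge_totals, line 27]
  merge_totals([4, 8, 2, 1, 1], 1) -> 1  [called from main, line 49]
  rank_cells([4, 8, 2, 1, 1], 1) -> 3  [called from pack_ledger, line 40]
  pack_ledger([4, 8, 2, 1, 1], 1) -> 5  [called from main, line 51]
Log origin:
  1: from main, line 48
  2: from merge_totals, line 25
  3: from probe_limits, line 2
  4: from probe_limits, line 6
  5: from update_gauge, line 10
  6: from update_gauge, line 15
  7: from merge_totals, line 28
  8: from main, line 50
  9: from pack_ledger, line 39
  10: from rank_cells, line 33
  11: from pack_ledger, line 41
  12: from main, line 52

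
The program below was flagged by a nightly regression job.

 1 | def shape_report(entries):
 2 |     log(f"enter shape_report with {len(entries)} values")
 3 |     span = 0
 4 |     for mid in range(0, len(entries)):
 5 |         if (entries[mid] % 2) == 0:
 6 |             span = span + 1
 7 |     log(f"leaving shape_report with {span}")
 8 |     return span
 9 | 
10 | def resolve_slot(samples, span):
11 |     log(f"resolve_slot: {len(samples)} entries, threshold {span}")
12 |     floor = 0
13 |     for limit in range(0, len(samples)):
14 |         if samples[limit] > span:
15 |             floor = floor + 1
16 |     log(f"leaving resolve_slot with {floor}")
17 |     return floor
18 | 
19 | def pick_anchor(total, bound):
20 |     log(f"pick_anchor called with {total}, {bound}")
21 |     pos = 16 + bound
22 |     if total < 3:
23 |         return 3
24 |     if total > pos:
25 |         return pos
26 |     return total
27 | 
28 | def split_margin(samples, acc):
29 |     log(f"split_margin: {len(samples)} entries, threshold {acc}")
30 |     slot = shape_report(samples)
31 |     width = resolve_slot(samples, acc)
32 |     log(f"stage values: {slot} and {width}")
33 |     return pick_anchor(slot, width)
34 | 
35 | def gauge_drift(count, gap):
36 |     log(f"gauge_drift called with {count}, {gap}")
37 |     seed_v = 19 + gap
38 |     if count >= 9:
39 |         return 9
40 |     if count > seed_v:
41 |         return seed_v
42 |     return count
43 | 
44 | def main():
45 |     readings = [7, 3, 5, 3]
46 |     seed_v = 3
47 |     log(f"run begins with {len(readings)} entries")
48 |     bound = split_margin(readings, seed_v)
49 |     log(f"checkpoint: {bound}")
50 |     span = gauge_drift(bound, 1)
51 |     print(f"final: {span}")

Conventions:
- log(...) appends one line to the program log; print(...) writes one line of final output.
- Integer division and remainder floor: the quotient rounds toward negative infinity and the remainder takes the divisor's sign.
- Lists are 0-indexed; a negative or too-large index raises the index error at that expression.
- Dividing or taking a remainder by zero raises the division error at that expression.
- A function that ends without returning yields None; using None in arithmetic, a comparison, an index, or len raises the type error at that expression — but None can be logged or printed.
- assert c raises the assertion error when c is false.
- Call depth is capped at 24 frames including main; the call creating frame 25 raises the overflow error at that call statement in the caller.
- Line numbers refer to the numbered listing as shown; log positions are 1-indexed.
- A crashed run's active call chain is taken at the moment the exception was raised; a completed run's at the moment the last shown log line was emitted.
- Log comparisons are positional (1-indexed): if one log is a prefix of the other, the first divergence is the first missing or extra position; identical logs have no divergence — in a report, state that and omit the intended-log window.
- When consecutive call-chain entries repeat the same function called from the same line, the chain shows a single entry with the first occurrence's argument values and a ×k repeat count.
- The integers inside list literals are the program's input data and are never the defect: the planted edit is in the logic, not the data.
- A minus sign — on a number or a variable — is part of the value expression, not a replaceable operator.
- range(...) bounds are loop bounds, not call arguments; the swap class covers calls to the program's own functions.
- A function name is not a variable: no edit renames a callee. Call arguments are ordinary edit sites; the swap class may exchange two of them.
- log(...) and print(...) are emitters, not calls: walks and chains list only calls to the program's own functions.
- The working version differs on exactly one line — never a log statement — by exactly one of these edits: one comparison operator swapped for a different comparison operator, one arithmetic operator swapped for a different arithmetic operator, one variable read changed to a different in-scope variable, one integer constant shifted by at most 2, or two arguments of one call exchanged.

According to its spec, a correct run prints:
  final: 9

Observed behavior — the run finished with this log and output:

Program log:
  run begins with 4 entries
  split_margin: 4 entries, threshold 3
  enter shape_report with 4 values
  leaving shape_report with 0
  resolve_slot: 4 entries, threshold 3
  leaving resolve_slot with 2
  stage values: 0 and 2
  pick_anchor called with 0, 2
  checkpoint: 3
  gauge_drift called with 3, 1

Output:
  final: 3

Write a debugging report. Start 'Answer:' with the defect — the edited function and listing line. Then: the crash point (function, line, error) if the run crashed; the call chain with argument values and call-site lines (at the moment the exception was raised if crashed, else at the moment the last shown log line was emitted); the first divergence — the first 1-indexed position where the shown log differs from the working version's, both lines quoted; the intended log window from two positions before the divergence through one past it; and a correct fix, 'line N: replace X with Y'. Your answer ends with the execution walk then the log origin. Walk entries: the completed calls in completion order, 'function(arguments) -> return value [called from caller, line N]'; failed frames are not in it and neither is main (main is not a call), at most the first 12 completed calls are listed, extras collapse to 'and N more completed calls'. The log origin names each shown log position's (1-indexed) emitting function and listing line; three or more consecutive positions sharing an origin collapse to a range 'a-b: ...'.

Answer: the defect is in gauge_drift at line 38.
Core observation: No log line changed; the fault shows up purely in the output.
Call chain: main -> gauge_drift(3, 1) (called at line 50).
First divergence: there is none — every log position agrees.
Execution walk:
  shape_report([7, 3, 5, 3]) -> 0  [called from split_margin, line 30]
  resolve_slot([7, 3, 5, 3], 3) -> 2  [called from split_margin, line 31]
  pick_anchor(0, 2) -> 3  [called from split_margin, line 33]
  split_margin([7, 3, 5, 3], 3) -> 3  [called from main, line 48]
  gauge_drift(3, 1) -> 3  [called from main, line 50]
Origin of each log line:
  1 — main, line 47
  2 — split_margin, line 29
  3 — shape_report, line 2
  4 — shape_report, line 7
  5 — resolve_slot, line 11
  6 — resolve_slot, line 16
  7 — split_margin, line 32
  8 — pick_anchor, line 20
  9 — main, line 49
  10 — gauge_drift, line 36
A correct fix: line 38: replace `>=` with `<`.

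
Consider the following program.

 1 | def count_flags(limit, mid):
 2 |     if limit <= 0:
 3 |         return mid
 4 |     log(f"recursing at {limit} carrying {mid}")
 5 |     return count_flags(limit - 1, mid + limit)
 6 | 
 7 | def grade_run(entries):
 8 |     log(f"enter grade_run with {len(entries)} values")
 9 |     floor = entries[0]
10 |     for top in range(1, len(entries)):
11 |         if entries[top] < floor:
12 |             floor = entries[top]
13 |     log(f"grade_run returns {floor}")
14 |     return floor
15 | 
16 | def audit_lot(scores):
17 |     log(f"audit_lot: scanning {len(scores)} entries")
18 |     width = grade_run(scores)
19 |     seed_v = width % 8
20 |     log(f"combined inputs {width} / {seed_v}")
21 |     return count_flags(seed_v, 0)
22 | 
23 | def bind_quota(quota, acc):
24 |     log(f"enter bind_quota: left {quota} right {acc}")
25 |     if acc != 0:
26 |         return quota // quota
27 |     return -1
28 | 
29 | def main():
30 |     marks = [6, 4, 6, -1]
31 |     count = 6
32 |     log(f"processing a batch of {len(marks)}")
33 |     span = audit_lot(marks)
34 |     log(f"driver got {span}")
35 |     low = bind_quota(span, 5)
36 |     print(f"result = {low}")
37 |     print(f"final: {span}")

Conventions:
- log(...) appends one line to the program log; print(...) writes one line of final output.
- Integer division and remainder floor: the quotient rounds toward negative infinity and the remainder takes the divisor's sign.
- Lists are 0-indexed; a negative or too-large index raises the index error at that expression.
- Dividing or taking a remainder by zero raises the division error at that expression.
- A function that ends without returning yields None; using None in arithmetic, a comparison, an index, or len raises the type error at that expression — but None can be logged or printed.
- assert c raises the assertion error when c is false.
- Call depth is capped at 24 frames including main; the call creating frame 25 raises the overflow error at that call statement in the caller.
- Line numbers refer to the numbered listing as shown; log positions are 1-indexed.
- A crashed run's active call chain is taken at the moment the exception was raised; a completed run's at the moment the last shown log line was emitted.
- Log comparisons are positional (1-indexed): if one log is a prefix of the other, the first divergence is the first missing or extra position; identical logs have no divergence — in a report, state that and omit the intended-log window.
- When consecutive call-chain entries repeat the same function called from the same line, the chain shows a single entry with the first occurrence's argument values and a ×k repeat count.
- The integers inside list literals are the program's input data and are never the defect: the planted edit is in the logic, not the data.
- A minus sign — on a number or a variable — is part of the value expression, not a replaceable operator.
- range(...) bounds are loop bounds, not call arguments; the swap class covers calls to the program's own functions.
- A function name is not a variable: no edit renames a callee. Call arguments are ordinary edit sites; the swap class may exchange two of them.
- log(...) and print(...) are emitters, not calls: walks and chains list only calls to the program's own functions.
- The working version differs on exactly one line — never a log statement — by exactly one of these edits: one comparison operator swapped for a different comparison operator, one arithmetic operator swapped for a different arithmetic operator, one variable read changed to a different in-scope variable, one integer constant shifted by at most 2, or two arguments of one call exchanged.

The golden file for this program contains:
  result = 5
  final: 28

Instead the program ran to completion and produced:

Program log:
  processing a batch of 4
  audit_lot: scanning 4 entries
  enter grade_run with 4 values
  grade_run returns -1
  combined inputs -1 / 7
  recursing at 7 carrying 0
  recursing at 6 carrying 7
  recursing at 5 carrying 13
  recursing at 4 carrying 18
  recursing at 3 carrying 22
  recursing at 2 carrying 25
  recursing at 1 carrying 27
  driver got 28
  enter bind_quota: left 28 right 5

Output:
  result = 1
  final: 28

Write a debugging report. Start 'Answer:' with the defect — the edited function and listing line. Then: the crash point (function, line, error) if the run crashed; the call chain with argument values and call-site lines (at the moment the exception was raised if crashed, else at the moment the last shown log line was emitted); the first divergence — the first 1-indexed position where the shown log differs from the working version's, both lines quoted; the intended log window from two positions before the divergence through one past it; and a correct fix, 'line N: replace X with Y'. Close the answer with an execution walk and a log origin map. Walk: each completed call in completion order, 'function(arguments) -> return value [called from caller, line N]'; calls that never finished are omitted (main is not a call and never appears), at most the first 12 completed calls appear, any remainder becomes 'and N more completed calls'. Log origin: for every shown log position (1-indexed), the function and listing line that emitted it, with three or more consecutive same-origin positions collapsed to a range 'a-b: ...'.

Answer: the defect is in bind_quota at line 26.
Key observation: The logs agree in full; only the final output differs.
Call chain: main -> bind_quota(28, 5) (called at line 35).
First divergence: none — the logs agree in full.
Execution walk:
  grade_run([6, 4, 6, -1]) -> -1  [called from audit_lot, line 18]
  count_flags(0, 28) -> 28  [called from count_flags, line 5]
  count_flags(1, 27) -> 28  [called from count_flags, line 5]
  count_flags(2, 25) -> 28  [called from count_flags, line 5]
  count_flags(3, 22) -> 28  [called from count_flags, line 5]
  count_flags(4, 18) -> 28  [called from count_flags, line 5]
  count_flags(5, 13) -> 28  [called from count_flags, line 5]
  count_flags(6, 7) -> 28  [called from count_flags, line 5]
  count_flags(7, 0) -> 28  [called from audit_lot, line 21]
  audit_lot([6, 4, 6, -1]) -> 28  [called from main, line 33]
  bind_quota(28, 5) -> 1  [called from main, line 35]
Log origins:
  1: emitted by main (line 32)
  2: emitted by audit_lot (line 17)
  3: emitted by grade_run (line 8)
  4: emitted by grade_run (line 13)
  5: emitted by audit_lot (line 20)
  6-12: emitted by count_flags (line 4)
  13: emitted by main (line 34)
  14: emitted by bind_quota (line 24)
A correct fix: line 26: replace `quota // quota` with `quota // acc`.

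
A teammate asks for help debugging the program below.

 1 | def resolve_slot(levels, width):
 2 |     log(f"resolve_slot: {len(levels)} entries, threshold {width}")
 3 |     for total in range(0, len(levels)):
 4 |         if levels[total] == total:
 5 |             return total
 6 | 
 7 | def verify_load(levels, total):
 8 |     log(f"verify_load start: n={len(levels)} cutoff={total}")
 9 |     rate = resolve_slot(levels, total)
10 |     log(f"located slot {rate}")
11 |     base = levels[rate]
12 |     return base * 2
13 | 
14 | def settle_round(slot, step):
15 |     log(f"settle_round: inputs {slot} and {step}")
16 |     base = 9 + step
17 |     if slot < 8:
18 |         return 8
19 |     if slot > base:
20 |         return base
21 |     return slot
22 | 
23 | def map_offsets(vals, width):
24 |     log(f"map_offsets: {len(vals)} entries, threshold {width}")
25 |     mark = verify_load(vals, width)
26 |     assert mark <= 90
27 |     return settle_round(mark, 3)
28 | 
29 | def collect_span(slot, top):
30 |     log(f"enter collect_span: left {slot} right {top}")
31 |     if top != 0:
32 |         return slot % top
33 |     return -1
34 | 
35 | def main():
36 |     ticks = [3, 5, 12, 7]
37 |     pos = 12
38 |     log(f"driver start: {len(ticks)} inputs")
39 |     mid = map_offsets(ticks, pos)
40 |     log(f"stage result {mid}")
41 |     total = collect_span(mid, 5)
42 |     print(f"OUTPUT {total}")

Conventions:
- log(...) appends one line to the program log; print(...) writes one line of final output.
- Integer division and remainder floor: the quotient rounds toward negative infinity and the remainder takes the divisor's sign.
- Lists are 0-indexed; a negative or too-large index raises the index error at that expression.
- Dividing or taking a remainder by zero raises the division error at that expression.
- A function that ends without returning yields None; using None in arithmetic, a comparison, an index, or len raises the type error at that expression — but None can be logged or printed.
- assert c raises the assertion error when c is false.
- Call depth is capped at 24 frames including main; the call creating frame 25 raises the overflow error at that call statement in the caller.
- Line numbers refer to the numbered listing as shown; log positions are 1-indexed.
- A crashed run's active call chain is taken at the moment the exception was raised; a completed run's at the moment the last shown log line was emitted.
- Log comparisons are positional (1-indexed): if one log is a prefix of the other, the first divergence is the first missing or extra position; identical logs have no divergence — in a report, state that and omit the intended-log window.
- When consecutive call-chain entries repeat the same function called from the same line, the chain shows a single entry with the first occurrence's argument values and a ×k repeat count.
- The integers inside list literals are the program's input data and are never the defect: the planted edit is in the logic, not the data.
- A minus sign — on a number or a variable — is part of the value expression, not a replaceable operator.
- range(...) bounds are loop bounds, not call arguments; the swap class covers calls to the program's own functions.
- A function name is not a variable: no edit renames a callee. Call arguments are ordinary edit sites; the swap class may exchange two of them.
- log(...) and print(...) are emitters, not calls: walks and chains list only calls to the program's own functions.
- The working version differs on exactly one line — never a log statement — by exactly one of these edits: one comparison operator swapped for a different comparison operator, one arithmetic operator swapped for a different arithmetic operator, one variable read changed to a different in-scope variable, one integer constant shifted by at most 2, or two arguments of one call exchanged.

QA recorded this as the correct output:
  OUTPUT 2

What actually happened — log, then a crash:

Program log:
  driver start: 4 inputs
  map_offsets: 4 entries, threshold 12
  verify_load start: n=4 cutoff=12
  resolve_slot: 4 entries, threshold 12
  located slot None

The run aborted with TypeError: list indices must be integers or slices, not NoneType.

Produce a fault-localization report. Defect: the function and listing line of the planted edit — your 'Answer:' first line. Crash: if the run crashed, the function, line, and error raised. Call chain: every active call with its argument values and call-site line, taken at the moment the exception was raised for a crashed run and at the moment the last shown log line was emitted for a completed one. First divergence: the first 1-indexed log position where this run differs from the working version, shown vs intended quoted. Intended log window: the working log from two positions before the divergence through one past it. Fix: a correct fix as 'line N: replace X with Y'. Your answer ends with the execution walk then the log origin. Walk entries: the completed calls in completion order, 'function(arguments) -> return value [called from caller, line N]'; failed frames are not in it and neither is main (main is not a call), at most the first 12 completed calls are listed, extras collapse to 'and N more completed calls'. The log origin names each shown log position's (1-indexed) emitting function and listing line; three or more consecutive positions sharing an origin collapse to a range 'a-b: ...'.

Answer: the defect is in resolve_slot at line 4.
The tell: Log line 5 is where behavior first shows: 'located slot None' appears instead of 'located slot 2'.
Crash: verify_load, line 11, TypeError.
Call chain: main -> map_offsets([3, 5, 12, 7], 12) (called at line 39) -> verify_load([3, 5, 12, 7], 12) (called at line 25).
First divergence: position 5 — shown 'located slot None', intended 'located slot 2'.
Intended log window:
  3: verify_load start: n=4 cutoff=12
  4: resolve_slot: 4 entries, threshold 12
  5: located slot 2
  6: settle_round: inputs 24 and 3
Execution walk:
  resolve_slot([3, 5, 12, 7], 12) -> None  [called from verify_load, line 9]
Log origin:
  1: emitted by main (line 38)
  2: emitted by map_offsets (line 24)
  3: emitted by verify_load (line 8)
  4: emitted by resolve_slot (line 2)
  5: emitted by verify_load (line 10)
A correct fix: line 4: replace `levels[total] == total` with `levels[total] == width`.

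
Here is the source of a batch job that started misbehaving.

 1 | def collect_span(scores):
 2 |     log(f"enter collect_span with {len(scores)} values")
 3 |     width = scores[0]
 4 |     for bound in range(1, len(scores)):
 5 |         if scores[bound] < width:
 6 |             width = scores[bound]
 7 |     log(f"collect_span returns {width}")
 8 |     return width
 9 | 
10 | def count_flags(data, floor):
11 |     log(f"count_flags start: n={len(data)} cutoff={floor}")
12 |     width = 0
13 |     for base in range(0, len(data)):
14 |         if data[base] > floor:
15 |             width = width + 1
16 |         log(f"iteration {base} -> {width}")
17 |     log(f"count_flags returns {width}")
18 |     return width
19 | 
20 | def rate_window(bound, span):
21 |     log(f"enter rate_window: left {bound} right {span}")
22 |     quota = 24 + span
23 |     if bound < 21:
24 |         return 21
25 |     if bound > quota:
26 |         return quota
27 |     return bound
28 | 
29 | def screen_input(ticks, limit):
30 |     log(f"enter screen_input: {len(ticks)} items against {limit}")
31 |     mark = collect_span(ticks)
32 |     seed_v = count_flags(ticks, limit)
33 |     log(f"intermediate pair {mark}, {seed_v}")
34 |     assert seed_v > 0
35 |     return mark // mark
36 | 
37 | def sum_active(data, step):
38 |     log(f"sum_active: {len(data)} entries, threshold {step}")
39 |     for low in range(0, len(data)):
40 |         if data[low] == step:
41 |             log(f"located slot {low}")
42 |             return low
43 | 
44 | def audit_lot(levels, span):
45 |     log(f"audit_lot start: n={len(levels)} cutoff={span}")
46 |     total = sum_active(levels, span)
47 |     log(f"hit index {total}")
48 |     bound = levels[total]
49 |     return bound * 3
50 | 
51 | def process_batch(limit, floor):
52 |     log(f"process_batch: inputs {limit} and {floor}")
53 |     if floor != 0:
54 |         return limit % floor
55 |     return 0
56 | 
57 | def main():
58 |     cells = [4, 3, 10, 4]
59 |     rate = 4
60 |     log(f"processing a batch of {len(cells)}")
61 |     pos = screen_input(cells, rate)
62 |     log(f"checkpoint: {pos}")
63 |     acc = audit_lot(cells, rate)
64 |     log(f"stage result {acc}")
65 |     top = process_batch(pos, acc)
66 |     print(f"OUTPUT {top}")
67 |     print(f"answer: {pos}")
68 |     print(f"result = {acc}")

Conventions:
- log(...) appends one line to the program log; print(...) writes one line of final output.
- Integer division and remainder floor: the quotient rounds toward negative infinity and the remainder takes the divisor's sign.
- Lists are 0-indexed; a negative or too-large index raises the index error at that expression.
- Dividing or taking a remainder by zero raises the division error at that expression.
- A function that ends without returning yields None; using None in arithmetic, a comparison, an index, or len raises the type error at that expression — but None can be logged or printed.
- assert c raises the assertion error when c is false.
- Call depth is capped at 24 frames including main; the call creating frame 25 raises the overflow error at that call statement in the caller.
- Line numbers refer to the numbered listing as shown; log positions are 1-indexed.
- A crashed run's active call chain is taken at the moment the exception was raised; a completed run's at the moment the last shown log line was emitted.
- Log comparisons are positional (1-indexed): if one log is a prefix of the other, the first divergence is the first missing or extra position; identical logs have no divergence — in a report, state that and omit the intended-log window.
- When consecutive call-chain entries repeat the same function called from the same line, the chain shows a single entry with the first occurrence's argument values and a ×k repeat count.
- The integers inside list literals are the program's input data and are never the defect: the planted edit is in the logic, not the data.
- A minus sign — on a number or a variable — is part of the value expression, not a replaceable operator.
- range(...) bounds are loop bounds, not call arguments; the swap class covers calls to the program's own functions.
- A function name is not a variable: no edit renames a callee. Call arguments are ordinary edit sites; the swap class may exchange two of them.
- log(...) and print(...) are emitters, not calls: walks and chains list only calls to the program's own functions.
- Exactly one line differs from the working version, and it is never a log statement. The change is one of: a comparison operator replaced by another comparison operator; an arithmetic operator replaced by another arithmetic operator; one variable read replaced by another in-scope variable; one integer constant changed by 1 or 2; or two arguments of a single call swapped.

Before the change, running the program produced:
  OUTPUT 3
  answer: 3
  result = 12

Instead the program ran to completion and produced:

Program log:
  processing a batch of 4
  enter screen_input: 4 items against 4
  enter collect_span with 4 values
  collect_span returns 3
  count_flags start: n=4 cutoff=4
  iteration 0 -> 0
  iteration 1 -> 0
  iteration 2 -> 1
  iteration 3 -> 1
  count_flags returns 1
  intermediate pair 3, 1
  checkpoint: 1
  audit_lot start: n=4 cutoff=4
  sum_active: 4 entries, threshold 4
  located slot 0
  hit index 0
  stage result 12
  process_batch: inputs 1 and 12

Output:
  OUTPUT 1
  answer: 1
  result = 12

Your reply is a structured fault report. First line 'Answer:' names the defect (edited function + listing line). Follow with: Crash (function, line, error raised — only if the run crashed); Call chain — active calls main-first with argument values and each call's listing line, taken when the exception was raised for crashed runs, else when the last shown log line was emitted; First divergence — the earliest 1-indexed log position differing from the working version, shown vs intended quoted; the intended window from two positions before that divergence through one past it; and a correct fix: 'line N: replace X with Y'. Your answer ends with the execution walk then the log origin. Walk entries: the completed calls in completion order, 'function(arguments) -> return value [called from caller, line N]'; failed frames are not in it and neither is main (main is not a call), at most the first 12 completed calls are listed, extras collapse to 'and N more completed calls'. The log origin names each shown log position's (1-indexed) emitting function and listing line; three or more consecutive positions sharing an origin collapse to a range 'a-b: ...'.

Answer: the defect is in screen_input at line 35.
Core observation: Everything matches until log position 12, which reads 'checkpoint: 1' in place of 'checkpoint: 3'.
Call chain: main -> process_batch(1, 12) (called at line 65).
First divergence: at position 12 the run shows 'checkpoint: 1' where the working version logs 'checkpoint: 3'.
Intended log window:
  10: count_flags returns 1
  11: intermediate pair 3, 1
  12: checkpoint: 3
  13: audit_lot start: n=4 cutoff=4
Execution walk:
  collect_span([4, 3, 10, 4]) -> 3  [called from screen_input, line 31]
  count_flags([4, 3, 10, 4], 4) -> 1  [called from screen_input, line 32]
  screen_input([4, 3, 10, 4], 4) -> 1  [called from main, line 61]
  sum_active([4, 3, 10, 4], 4) -> 0  [called from audit_lot, line 46]
  audit_lot([4, 3, 10, 4], 4) -> 12  [called from main, line 63]
  process_batch(1, 12) -> 1  [called from main, line 65]
Log origin:
  1: logged in main at line 60
  2: logged in screen_input at line 30
  3: logged in collect_span at line 2
  4: logged in collect_span at line 7
  5: logged in count_flags at line 11
  6-9: logged in count_flags at line 16
  10: logged in count_flags at line 17
  11: logged in screen_input at line 33
  12: logged in main at line 62
  13: logged in audit_lot at line 45
  14: logged in sum_active at line 38
  15: logged in sum_active at line 41
  16: logged in audit_lot at line 47
  17: logged in main at line 64
  18: logged in process_batch at line 52
A correct fix: line 35: replace `mark // mark` with `mark // seed_v`.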